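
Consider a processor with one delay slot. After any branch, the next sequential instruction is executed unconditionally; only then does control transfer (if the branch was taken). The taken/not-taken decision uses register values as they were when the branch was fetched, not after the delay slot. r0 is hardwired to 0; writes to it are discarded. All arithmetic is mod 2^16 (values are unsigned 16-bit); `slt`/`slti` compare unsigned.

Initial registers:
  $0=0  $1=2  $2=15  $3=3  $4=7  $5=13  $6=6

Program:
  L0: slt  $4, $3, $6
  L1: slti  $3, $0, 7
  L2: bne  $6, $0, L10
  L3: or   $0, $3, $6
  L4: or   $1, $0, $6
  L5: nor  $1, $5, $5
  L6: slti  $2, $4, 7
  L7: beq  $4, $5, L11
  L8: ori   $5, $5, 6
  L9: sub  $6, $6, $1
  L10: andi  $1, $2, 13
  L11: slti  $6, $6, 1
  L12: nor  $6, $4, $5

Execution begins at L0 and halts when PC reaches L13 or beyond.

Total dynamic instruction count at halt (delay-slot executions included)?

7

  step pc=0: slt  $4, $3, $6  regs=(0,2,15,3,1,13,6)
  step pc=1: slti  $3, $0, 7  regs=(0,2,15,1,1,13,6)
  step pc=2: bne  $6, $0, L10  cond=T  regs=(0,2,15,1,1,13,6)
  step pc=3: or   $0, $3, $6  regs=(0,2,15,1,1,13,6)
  step pc=10: andi  $1, $2, 13  regs=(0,13,15,1,1,13,6)
  step pc=11: slti  $6, $6, 1  regs=(0,13,15,1,1,13,0)
  step pc=12: nor  $6, $4, $5  regs=(0,13,15,1,1,13,65522)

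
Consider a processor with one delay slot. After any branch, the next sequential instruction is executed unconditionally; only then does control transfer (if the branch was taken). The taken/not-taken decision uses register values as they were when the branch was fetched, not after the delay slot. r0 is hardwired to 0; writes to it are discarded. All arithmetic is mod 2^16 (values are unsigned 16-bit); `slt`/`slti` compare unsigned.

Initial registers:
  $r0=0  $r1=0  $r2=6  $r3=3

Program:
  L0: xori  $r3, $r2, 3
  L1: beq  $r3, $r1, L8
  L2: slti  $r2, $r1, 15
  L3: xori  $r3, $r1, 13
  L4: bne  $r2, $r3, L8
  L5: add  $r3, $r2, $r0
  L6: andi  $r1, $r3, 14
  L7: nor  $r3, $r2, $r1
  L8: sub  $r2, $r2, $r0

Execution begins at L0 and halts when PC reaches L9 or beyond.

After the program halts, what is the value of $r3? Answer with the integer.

1

#0 xori  $r3, $r2, 3 ; 0/0/6/5
#1 beq  $r3, $r1, L8 ; 0/0/6/5 ; →fallthru
#2 slti  $r2, $r1, 15 ; 0/0/1/5
#3 xori  $r3, $r1, 13 ; 0/0/1/13
#4 bne  $r2, $r3, L8 ; 0/0/1/13 ; →target
#5 add  $r3, $r2, $r0 ; 0/0/1/1
#8 sub  $r2, $r2, $r0 ; 0/0/1/1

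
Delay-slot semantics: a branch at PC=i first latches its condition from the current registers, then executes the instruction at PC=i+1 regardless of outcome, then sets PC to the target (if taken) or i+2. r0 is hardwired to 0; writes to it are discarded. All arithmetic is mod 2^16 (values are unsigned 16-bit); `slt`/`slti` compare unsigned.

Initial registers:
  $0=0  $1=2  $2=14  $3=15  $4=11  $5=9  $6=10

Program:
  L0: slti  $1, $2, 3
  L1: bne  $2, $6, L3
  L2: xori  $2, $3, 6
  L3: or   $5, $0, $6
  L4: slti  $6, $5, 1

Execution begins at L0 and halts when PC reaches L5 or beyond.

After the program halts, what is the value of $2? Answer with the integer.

9

#0 slti  $1, $2, 3 ; 0/0/14/15/11/9/10
#1 bne  $2, $6, L3 ; 0/0/14/15/11/9/10 ; →target
#2 xori  $2, $3, 6 ; 0/0/9/15/11/9/10
#3 or   $5, $0, $6 ; 0/0/9/15/11/10/10
#4 slti  $6, $5, 1 ; 0/0/9/15/11/10/0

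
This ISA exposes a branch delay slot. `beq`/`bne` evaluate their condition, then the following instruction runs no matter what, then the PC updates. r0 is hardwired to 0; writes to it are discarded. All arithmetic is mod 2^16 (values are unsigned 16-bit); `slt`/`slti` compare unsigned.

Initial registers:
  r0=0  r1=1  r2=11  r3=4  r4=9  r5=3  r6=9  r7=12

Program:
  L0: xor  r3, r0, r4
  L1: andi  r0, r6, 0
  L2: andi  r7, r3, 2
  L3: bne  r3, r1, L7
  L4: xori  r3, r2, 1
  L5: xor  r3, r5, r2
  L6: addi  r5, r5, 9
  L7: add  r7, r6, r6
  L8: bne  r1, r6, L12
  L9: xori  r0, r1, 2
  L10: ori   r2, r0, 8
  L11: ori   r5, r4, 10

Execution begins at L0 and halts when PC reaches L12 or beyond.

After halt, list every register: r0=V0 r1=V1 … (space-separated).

[0] xor  r3, r0, r4  →  {r0:0, r1:1, r2:11, r3:9, r4:9, r5:3, r6:9, r7:12}
[1] andi  r0, r6, 0  →  {r0:0, r1:1, r2:11, r3:9, r4:9, r5:3, r6:9, r7:12}
[2] andi  r7, r3, 2  →  {r0:0, r1:1, r2:11, r3:9, r4:9, r5:3, r6:9, r7:0}
[3] bne  r3, r1, L7  →  {r0:0, r1:1, r2:11, r3:9, r4:9, r5:3, r6:9, r7:0}  ⟨branch taken⟩
[4] xori  r3, r2, 1  →  {r0:0, r1:1, r2:11, r3:10, r4:9, r5:3, r6:9, r7:0}
[7] add  r7, r6, r6  →  {r0:0, r1:1, r2:11, r3:10, r4:9, r5:3, r6:9, r7:18}
[8] bne  r1, r6, L12  →  {r0:0, r1:1, r2:11, r3:10, r4:9, r5:3, r6:9, r7:18}  ⟨branch taken⟩
[9] xori  r0, r1, 2  →  {r0:0, r1:1, r2:11, r3:10, r4:9, r5:3, r6:9, r7:18}

r0=0 r1=1 r2=11 r3=10 r4=9 r5=3 r6=9 r7=18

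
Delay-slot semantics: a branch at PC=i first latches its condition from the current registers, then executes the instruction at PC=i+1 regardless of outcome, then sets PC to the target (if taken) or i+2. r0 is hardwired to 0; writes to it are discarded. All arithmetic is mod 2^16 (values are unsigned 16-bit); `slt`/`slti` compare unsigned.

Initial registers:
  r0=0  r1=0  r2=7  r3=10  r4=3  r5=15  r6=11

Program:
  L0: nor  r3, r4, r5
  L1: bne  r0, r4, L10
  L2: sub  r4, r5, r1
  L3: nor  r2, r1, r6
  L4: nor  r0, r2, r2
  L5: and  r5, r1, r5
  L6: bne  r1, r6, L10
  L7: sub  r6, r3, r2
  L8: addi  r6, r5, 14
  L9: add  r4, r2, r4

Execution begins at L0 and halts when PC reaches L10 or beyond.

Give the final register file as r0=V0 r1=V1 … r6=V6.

r0=0 r1=0 r2=7 r3=65520 r4=15 r5=15 r6=11

PC=0  nor  r3, r4, r5        | r0=0 r1=0 r2=7 r3=65520 r4=3 r5=15 r6=11
PC=1  bne  r0, r4, L10       | r0=0 r1=0 r2=7 r3=65520 r4=3 r5=15 r6=11  [TAKEN]
PC=2  sub  r4, r5, r1        | r0=0 r1=0 r2=7 r3=65520 r4=15 r5=15 r6=11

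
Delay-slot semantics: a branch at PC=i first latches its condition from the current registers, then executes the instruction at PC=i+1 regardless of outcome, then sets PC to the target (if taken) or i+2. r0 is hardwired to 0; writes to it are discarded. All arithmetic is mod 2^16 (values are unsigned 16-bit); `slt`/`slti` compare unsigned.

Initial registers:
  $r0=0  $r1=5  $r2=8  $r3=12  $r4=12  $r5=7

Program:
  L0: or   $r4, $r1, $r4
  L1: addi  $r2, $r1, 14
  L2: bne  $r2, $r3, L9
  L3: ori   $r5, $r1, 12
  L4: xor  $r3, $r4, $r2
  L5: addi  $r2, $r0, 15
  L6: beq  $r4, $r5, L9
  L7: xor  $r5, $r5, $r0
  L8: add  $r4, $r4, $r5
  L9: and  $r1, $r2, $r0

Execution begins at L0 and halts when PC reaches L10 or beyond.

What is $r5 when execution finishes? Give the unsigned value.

#0 or   $r4, $r1, $r4 ; 0/5/8/12/13/7
#1 addi  $r2, $r1, 14 ; 0/5/19/12/13/7
#2 bne  $r2, $r3, L9 ; 0/5/19/12/13/7 ; →target
#3 ori   $r5, $r1, 12 ; 0/5/19/12/13/13
#9 and  $r1, $r2, $r0 ; 0/0/19/12/13/13

13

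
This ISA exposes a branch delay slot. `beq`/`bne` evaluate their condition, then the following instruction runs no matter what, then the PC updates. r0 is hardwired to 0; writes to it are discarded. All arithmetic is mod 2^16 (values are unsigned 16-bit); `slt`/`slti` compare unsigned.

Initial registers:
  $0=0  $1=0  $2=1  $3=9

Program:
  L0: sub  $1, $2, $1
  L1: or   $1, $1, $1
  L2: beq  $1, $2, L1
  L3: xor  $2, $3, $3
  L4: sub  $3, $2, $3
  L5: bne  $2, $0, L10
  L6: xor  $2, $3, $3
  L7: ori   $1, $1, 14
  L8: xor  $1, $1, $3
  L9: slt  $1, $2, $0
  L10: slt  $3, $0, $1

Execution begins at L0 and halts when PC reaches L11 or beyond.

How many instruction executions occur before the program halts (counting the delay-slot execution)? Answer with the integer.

14

PC=0  sub  $1, $2, $1        | $0=0 $1=1 $2=1 $3=9
PC=1  or   $1, $1, $1        | $0=0 $1=1 $2=1 $3=9
PC=2  beq  $1, $2, L1        | $0=0 $1=1 $2=1 $3=9  [TAKEN]
PC=3  xor  $2, $3, $3        | $0=0 $1=1 $2=0 $3=9
PC=1  or   $1, $1, $1        | $0=0 $1=1 $2=0 $3=9
PC=2  beq  $1, $2, L1        | $0=0 $1=1 $2=0 $3=9  [not taken]
PC=3  xor  $2, $3, $3        | $0=0 $1=1 $2=0 $3=9
PC=4  sub  $3, $2, $3        | $0=0 $1=1 $2=0 $3=65527
PC=5  bne  $2, $0, L10       | $0=0 $1=1 $2=0 $3=65527  [not taken]
PC=6  xor  $2, $3, $3        | $0=0 $1=1 $2=0 $3=65527
PC=7  ori   $1, $1, 14       | $0=0 $1=15 $2=0 $3=65527
PC=8  xor  $1, $1, $3        | $0=0 $1=65528 $2=0 $3=65527
PC=9  slt  $1, $2, $0        | $0=0 $1=0 $2=0 $3=65527
PC=10 slt  $3, $0, $1        | $0=0 $1=0 $2=0 $3=0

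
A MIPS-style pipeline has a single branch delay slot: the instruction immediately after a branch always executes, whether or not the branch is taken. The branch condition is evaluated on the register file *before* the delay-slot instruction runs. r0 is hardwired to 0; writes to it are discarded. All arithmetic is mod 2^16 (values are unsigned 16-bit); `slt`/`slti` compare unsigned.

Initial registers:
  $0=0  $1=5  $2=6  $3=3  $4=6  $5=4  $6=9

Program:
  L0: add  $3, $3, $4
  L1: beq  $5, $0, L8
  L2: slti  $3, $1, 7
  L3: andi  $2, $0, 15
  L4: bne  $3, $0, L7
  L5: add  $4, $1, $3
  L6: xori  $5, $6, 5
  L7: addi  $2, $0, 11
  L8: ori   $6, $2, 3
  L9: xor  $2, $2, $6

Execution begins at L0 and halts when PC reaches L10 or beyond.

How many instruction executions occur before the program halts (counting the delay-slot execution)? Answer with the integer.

9

  step pc=0: add  $3, $3, $4  regs=(0,5,6,9,6,4,9)
  step pc=1: beq  $5, $0, L8  cond=F  regs=(0,5,6,9,6,4,9)
  step pc=2: slti  $3, $1, 7  regs=(0,5,6,1,6,4,9)
  step pc=3: andi  $2, $0, 15  regs=(0,5,0,1,6,4,9)
  step pc=4: bne  $3, $0, L7  cond=T  regs=(0,5,0,1,6,4,9)
  step pc=5: add  $4, $1, $3  regs=(0,5,0,1,6,4,9)
  step pc=7: addi  $2, $0, 11  regs=(0,5,11,1,6,4,9)
  step pc=8: ori   $6, $2, 3  regs=(0,5,11,1,6,4,11)
  step pc=9: xor  $2, $2, $6  regs=(0,5,0,1,6,4,11)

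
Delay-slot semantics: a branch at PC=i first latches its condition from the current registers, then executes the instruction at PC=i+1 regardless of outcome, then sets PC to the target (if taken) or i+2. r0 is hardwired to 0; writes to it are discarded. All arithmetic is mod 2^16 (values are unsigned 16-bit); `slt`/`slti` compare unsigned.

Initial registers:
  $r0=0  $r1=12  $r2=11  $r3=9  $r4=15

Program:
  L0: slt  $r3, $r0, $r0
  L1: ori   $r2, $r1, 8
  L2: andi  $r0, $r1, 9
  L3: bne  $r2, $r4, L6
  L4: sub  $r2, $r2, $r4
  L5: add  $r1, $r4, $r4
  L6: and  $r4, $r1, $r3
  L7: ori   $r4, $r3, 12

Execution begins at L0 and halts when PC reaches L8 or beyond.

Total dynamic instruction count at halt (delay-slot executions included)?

7

PC=0  slt  $r3, $r0, $r0     | $r0=0 $r1=12 $r2=11 $r3=0 $r4=15
PC=1  ori   $r2, $r1, 8      | $r0=0 $r1=12 $r2=12 $r3=0 $r4=15
PC=2  andi  $r0, $r1, 9      | $r0=0 $r1=12 $r2=12 $r3=0 $r4=15
PC=3  bne  $r2, $r4, L6      | $r0=0 $r1=12 $r2=12 $r3=0 $r4=15  [TAKEN]
PC=4  sub  $r2, $r2, $r4     | $r0=0 $r1=12 $r2=65533 $r3=0 $r4=15
PC=6  and  $r4, $r1, $r3     | $r0=0 $r1=12 $r2=65533 $r3=0 $r4=0
PC=7  ori   $r4, $r3, 12     | $r0=0 $r1=12 $r2=65533 $r3=0 $r4=12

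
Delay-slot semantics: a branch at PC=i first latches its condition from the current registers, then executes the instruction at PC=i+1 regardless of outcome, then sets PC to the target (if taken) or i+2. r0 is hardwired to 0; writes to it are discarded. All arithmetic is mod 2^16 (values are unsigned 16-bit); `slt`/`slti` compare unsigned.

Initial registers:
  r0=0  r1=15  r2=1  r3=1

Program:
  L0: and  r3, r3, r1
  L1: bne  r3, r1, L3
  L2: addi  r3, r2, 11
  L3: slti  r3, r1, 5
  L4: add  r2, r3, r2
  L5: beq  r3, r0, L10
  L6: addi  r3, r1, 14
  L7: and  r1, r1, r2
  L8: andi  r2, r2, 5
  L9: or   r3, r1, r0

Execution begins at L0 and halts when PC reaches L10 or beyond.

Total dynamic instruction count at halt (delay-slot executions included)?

  step pc=0: and  r3, r3, r1  regs=(0,15,1,1)
  step pc=1: bne  r3, r1, L3  cond=T  regs=(0,15,1,1)
  step pc=2: addi  r3, r2, 11  regs=(0,15,1,12)
  step pc=3: slti  r3, r1, 5  regs=(0,15,1,0)
  step pc=4: add  r2, r3, r2  regs=(0,15,1,0)
  step pc=5: beq  r3, r0, L10  cond=T  regs=(0,15,1,0)
  step pc=6: addi  r3, r1, 14  regs=(0,15,1,29)

7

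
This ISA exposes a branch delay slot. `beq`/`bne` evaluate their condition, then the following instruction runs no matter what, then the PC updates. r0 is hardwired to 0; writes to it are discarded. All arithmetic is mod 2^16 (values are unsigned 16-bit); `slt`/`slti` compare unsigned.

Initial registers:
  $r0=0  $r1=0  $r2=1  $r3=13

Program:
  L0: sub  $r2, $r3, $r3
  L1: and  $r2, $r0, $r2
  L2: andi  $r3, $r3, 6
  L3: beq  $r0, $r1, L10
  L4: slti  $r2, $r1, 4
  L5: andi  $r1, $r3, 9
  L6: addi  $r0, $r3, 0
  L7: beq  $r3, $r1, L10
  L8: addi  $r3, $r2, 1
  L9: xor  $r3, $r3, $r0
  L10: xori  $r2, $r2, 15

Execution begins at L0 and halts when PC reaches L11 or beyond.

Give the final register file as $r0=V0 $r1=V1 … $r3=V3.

$r0=0 $r1=0 $r2=14 $r3=4

[0] sub  $r2, $r3, $r3  →  {$r0:0, $r1:0, $r2:0, $r3:13}
[1] and  $r2, $r0, $r2  →  {$r0:0, $r1:0, $r2:0, $r3:13}
[2] andi  $r3, $r3, 6  →  {$r0:0, $r1:0, $r2:0, $r3:4}
[3] beq  $r0, $r1, L10  →  {$r0:0, $r1:0, $r2:0, $r3:4}  ⟨branch taken⟩
[4] slti  $r2, $r1, 4  →  {$r0:0, $r1:0, $r2:1, $r3:4}
[10] xori  $r2, $r2, 15  →  {$r0:0, $r1:0, $r2:14, $r3:4}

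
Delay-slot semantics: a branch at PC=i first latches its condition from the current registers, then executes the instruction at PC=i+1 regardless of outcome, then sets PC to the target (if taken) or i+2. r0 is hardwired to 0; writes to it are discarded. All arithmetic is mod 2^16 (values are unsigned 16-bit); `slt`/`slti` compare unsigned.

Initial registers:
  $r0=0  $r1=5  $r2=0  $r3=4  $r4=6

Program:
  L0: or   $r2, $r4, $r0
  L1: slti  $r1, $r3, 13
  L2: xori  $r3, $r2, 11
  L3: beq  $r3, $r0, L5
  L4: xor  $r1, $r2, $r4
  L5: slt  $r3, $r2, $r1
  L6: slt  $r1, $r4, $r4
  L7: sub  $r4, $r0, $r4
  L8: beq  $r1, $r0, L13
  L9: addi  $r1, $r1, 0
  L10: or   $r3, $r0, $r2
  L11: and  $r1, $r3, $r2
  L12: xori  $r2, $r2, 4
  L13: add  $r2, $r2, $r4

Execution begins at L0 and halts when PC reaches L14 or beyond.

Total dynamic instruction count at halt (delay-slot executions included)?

PC=0  or   $r2, $r4, $r0     | $r0=0 $r1=5 $r2=6 $r3=4 $r4=6
PC=1  slti  $r1, $r3, 13     | $r0=0 $r1=1 $r2=6 $r3=4 $r4=6
PC=2  xori  $r3, $r2, 11     | $r0=0 $r1=1 $r2=6 $r3=13 $r4=6
PC=3  beq  $r3, $r0, L5      | $r0=0 $r1=1 $r2=6 $r3=13 $r4=6  [not taken]
PC=4  xor  $r1, $r2, $r4     | $r0=0 $r1=0 $r2=6 $r3=13 $r4=6
PC=5  slt  $r3, $r2, $r1     | $r0=0 $r1=0 $r2=6 $r3=0 $r4=6
PC=6  slt  $r1, $r4, $r4     | $r0=0 $r1=0 $r2=6 $r3=0 $r4=6
PC=7  sub  $r4, $r0, $r4     | $r0=0 $r1=0 $r2=6 $r3=0 $r4=65530
PC=8  beq  $r1, $r0, L13     | $r0=0 $r1=0 $r2=6 $r3=0 $r4=65530  [TAKEN]
PC=9  addi  $r1, $r1, 0      | $r0=0 $r1=0 $r2=6 $r3=0 $r4=65530
PC=13 add  $r2, $r2, $r4     | $r0=0 $r1=0 $r2=0 $r3=0 $r4=65530

11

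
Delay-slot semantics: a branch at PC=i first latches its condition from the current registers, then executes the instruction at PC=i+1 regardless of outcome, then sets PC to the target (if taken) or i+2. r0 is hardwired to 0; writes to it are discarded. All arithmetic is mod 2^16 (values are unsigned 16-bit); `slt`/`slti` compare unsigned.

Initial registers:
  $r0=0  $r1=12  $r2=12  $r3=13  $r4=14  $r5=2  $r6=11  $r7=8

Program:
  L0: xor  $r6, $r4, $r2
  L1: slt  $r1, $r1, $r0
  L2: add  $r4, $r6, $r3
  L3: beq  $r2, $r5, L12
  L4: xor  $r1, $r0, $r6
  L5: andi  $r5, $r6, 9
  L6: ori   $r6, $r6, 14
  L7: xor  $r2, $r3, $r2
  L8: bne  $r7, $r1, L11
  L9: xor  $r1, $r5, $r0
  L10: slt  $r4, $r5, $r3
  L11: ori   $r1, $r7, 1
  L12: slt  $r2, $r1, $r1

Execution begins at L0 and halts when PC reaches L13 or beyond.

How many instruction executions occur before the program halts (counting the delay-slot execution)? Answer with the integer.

12

[0] xor  $r6, $r4, $r2  →  {$r0:0, $r1:12, $r2:12, $r3:13, $r4:14, $r5:2, $r6:2, $r7:8}
[1] slt  $r1, $r1, $r0  →  {$r0:0, $r1:0, $r2:12, $r3:13, $r4:14, $r5:2, $r6:2, $r7:8}
[2] add  $r4, $r6, $r3  →  {$r0:0, $r1:0, $r2:12, $r3:13, $r4:15, $r5:2, $r6:2, $r7:8}
[3] beq  $r2, $r5, L12  →  {$r0:0, $r1:0, $r2:12, $r3:13, $r4:15, $r5:2, $r6:2, $r7:8}  ⟨branch fallthrough⟩
[4] xor  $r1, $r0, $r6  →  {$r0:0, $r1:2, $r2:12, $r3:13, $r4:15, $r5:2, $r6:2, $r7:8}
[5] andi  $r5, $r6, 9  →  {$r0:0, $r1:2, $r2:12, $r3:13, $r4:15, $r5:0, $r6:2, $r7:8}
[6] ori   $r6, $r6, 14  →  {$r0:0, $r1:2, $r2:12, $r3:13, $r4:15, $r5:0, $r6:14, $r7:8}
[7] xor  $r2, $r3, $r2  →  {$r0:0, $r1:2, $r2:1, $r3:13, $r4:15, $r5:0, $r6:14, $r7:8}
[8] bne  $r7, $r1, L11  →  {$r0:0, $r1:2, $r2:1, $r3:13, $r4:15, $r5:0, $r6:14, $r7:8}  ⟨branch taken⟩
[9] xor  $r1, $r5, $r0  →  {$r0:0, $r1:0, $r2:1, $r3:13, $r4:15, $r5:0, $r6:14, $r7:8}
[11] ori   $r1, $r7, 1  →  {$r0:0, $r1:9, $r2:1, $r3:13, $r4:15, $r5:0, $r6:14, $r7:8}
[12] slt  $r2, $r1, $r1  →  {$r0:0, $r1:9, $r2:0, $r3:13, $r4:15, $r5:0, $r6:14, $r7:8}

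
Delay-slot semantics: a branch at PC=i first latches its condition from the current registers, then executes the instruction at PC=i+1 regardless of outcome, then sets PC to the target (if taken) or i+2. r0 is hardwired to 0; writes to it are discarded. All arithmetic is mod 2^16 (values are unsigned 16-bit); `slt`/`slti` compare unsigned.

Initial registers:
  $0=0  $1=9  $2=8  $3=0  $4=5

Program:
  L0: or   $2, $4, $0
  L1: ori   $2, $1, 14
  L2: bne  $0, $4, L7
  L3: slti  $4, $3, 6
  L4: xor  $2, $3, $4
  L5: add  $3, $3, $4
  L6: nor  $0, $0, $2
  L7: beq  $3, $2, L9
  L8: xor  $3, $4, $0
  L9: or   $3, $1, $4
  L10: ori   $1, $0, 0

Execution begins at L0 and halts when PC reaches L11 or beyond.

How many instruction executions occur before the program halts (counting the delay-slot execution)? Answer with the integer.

[0] or   $2, $4, $0  →  {$0:0, $1:9, $2:5, $3:0, $4:5}
[1] ori   $2, $1, 14  →  {$0:0, $1:9, $2:15, $3:0, $4:5}
[2] bne  $0, $4, L7  →  {$0:0, $1:9, $2:15, $3:0, $4:5}  ⟨branch taken⟩
[3] slti  $4, $3, 6  →  {$0:0, $1:9, $2:15, $3:0, $4:1}
[7] beq  $3, $2, L9  →  {$0:0, $1:9, $2:15, $3:0, $4:1}  ⟨branch fallthrough⟩
[8] xor  $3, $4, $0  →  {$0:0, $1:9, $2:15, $3:1, $4:1}
[9] or   $3, $1, $4  →  {$0:0, $1:9, $2:15, $3:9, $4:1}
[10] ori   $1, $0, 0  →  {$0:0, $1:0, $2:15, $3:9, $4:1}

8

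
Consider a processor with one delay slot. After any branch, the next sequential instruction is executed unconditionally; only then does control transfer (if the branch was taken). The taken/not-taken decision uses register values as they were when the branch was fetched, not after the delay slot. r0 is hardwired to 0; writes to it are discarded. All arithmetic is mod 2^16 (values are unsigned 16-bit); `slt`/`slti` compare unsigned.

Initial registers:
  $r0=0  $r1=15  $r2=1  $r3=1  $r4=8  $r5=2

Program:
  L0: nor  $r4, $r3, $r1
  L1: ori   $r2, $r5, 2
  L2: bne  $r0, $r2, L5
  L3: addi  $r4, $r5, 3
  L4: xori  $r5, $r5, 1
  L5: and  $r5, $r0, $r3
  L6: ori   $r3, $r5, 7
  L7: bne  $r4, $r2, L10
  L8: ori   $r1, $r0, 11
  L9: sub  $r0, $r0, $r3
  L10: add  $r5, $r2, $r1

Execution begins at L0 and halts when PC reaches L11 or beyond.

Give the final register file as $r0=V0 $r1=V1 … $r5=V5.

$r0=0 $r1=11 $r2=2 $r3=7 $r4=5 $r5=13

  step pc=0: nor  $r4, $r3, $r1  regs=(0,15,1,1,65520,2)
  step pc=1: ori   $r2, $r5, 2  regs=(0,15,2,1,65520,2)
  step pc=2: bne  $r0, $r2, L5  cond=T  regs=(0,15,2,1,65520,2)
  step pc=3: addi  $r4, $r5, 3  regs=(0,15,2,1,5,2)
  step pc=5: and  $r5, $r0, $r3  regs=(0,15,2,1,5,0)
  step pc=6: ori   $r3, $r5, 7  regs=(0,15,2,7,5,0)
  step pc=7: bne  $r4, $r2, L10  cond=T  regs=(0,15,2,7,5,0)
  step pc=8: ori   $r1, $r0, 11  regs=(0,11,2,7,5,0)
  step pc=10: add  $r5, $r2, $r1  regs=(0,11,2,7,5,13)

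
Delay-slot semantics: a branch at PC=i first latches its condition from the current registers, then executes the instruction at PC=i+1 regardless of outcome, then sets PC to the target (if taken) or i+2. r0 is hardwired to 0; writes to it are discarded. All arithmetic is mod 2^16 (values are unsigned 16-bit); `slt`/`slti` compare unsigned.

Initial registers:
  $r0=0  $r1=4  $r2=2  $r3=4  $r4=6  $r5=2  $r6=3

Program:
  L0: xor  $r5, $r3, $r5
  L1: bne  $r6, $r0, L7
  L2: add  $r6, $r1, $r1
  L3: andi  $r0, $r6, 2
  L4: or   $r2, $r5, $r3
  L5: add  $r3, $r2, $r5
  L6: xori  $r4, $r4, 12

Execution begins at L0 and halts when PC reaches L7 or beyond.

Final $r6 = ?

  step pc=0: xor  $r5, $r3, $r5  regs=(0,4,2,4,6,6,3)
  step pc=1: bne  $r6, $r0, L7  cond=T  regs=(0,4,2,4,6,6,3)
  step pc=2: add  $r6, $r1, $r1  regs=(0,4,2,4,6,6,8)

8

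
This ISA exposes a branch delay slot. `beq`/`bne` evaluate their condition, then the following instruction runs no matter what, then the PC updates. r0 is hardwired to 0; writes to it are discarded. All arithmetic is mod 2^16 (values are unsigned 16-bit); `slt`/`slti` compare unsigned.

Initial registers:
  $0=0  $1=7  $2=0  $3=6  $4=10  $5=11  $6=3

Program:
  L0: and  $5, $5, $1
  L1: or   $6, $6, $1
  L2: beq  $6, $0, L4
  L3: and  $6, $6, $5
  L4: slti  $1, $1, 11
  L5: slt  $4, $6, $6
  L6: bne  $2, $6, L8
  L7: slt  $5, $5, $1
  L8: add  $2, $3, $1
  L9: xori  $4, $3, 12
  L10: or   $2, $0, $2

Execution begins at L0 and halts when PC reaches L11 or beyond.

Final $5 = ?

0

#0 and  $5, $5, $1 ; 0/7/0/6/10/3/3
#1 or   $6, $6, $1 ; 0/7/0/6/10/3/7
#2 beq  $6, $0, L4 ; 0/7/0/6/10/3/7 ; →fallthru
#3 and  $6, $6, $5 ; 0/7/0/6/10/3/3
#4 slti  $1, $1, 11 ; 0/1/0/6/10/3/3
#5 slt  $4, $6, $6 ; 0/1/0/6/0/3/3
#6 bne  $2, $6, L8 ; 0/1/0/6/0/3/3 ; →target
#7 slt  $5, $5, $1 ; 0/1/0/6/0/0/3
#8 add  $2, $3, $1 ; 0/1/7/6/0/0/3
#9 xori  $4, $3, 12 ; 0/1/7/6/10/0/3
#10 or   $2, $0, $2 ; 0/1/7/6/10/0/3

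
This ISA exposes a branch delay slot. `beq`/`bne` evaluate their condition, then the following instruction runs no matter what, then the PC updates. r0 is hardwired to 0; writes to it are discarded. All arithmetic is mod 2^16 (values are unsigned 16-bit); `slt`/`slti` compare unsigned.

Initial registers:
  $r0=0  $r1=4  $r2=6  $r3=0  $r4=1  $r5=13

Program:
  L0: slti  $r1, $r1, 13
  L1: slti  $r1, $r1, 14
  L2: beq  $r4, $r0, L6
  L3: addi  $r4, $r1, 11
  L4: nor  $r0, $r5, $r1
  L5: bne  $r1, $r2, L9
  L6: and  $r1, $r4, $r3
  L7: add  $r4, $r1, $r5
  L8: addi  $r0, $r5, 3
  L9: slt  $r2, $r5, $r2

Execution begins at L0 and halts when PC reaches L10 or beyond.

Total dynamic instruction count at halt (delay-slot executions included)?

[0] slti  $r1, $r1, 13  →  {$r0:0, $r1:1, $r2:6, $r3:0, $r4:1, $r5:13}
[1] slti  $r1, $r1, 14  →  {$r0:0, $r1:1, $r2:6, $r3:0, $r4:1, $r5:13}
[2] beq  $r4, $r0, L6  →  {$r0:0, $r1:1, $r2:6, $r3:0, $r4:1, $r5:13}  ⟨branch fallthrough⟩
[3] addi  $r4, $r1, 11  →  {$r0:0, $r1:1, $r2:6, $r3:0, $r4:12, $r5:13}
[4] nor  $r0, $r5, $r1  →  {$r0:0, $r1:1, $r2:6, $r3:0, $r4:12, $r5:13}
[5] bne  $r1, $r2, L9  →  {$r0:0, $r1:1, $r2:6, $r3:0, $r4:12, $r5:13}  ⟨branch taken⟩
[6] and  $r1, $r4, $r3  →  {$r0:0, $r1:0, $r2:6, $r3:0, $r4:12, $r5:13}
[9] slt  $r2, $r5, $r2  →  {$r0:0, $r1:0, $r2:0, $r3:0, $r4:12, $r5:13}

8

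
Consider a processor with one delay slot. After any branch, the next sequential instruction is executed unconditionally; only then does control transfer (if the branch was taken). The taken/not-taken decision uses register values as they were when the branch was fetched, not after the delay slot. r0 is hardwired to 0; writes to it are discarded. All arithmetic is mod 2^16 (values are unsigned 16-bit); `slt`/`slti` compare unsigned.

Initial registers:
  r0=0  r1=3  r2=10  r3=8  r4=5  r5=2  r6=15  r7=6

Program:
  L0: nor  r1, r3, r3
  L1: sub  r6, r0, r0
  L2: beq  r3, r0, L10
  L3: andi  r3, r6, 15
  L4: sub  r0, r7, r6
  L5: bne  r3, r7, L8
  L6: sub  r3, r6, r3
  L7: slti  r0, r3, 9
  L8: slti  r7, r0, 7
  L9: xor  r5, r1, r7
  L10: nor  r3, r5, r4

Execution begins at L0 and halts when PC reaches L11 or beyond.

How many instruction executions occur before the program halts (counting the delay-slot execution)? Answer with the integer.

[0] nor  r1, r3, r3  →  {r0:0, r1:65527, r2:10, r3:8, r4:5, r5:2, r6:15, r7:6}
[1] sub  r6, r0, r0  →  {r0:0, r1:65527, r2:10, r3:8, r4:5, r5:2, r6:0, r7:6}
[2] beq  r3, r0, L10  →  {r0:0, r1:65527, r2:10, r3:8, r4:5, r5:2, r6:0, r7:6}  ⟨branch fallthrough⟩
[3] andi  r3, r6, 15  →  {r0:0, r1:65527, r2:10, r3:0, r4:5, r5:2, r6:0, r7:6}
[4] sub  r0, r7, r6  →  {r0:0, r1:65527, r2:10, r3:0, r4:5, r5:2, r6:0, r7:6}
[5] bne  r3, r7, L8  →  {r0:0, r1:65527, r2:10, r3:0, r4:5, r5:2, r6:0, r7:6}  ⟨branch taken⟩
[6] sub  r3, r6, r3  →  {r0:0, r1:65527, r2:10, r3:0, r4:5, r5:2, r6:0, r7:6}
[8] slti  r7, r0, 7  →  {r0:0, r1:65527, r2:10, r3:0, r4:5, r5:2, r6:0, r7:1}
[9] xor  r5, r1, r7  →  {r0:0, r1:65527, r2:10, r3:0, r4:5, r5:65526, r6:0, r7:1}
[10] nor  r3, r5, r4  →  {r0:0, r1:65527, r2:10, r3:8, r4:5, r5:65526, r6:0, r7:1}

10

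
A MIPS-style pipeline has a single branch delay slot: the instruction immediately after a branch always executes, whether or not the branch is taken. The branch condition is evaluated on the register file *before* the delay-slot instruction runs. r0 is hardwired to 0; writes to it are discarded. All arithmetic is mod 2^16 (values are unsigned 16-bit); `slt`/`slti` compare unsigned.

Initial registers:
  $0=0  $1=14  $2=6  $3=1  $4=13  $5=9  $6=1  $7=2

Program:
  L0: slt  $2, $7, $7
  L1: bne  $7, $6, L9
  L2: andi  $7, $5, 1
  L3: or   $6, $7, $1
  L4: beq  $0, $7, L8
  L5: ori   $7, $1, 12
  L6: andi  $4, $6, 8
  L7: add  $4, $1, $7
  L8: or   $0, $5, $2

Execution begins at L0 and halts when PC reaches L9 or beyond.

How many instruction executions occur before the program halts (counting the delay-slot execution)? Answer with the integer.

3

PC=0  slt  $2, $7, $7        | $0=0 $1=14 $2=0 $3=1 $4=13 $5=9 $6=1 $7=2
PC=1  bne  $7, $6, L9        | $0=0 $1=14 $2=0 $3=1 $4=13 $5=9 $6=1 $7=2  [TAKEN]
PC=2  andi  $7, $5, 1        | $0=0 $1=14 $2=0 $3=1 $4=13 $5=9 $6=1 $7=1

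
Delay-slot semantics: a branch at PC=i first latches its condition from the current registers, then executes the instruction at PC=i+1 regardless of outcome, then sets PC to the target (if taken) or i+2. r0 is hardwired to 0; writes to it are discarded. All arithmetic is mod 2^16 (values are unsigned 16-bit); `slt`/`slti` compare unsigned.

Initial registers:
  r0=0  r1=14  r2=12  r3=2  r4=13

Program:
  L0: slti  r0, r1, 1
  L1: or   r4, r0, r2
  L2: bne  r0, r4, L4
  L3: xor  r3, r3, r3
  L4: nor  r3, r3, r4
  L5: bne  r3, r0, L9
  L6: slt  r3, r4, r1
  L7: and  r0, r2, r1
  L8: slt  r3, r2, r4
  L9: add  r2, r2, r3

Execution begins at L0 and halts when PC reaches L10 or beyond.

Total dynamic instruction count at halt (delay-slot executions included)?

8

PC=0  slti  r0, r1, 1        | r0=0 r1=14 r2=12 r3=2 r4=13
PC=1  or   r4, r0, r2        | r0=0 r1=14 r2=12 r3=2 r4=12
PC=2  bne  r0, r4, L4        | r0=0 r1=14 r2=12 r3=2 r4=12  [TAKEN]
PC=3  xor  r3, r3, r3        | r0=0 r1=14 r2=12 r3=0 r4=12
PC=4  nor  r3, r3, r4        | r0=0 r1=14 r2=12 r3=65523 r4=12
PC=5  bne  r3, r0, L9        | r0=0 r1=14 r2=12 r3=65523 r4=12  [TAKEN]
PC=6  slt  r3, r4, r1        | r0=0 r1=14 r2=12 r3=1 r4=12
PC=9  add  r2, r2, r3        | r0=0 r1=14 r2=13 r3=1 r4=12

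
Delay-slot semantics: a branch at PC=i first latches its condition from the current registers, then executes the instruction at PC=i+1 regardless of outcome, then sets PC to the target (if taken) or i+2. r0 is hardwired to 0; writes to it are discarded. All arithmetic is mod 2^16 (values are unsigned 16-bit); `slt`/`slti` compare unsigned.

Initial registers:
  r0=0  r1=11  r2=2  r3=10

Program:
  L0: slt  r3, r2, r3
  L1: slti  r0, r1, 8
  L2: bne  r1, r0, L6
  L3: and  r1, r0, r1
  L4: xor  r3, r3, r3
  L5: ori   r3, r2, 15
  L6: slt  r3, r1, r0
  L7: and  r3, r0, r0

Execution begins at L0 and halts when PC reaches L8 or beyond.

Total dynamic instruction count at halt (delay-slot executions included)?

6

  step pc=0: slt  r3, r2, r3  regs=(0,11,2,1)
  step pc=1: slti  r0, r1, 8  regs=(0,11,2,1)
  step pc=2: bne  r1, r0, L6  cond=T  regs=(0,11,2,1)
  step pc=3: and  r1, r0, r1  regs=(0,0,2,1)
  step pc=6: slt  r3, r1, r0  regs=(0,0,2,0)
  step pc=7: and  r3, r0, r0  regs=(0,0,2,0)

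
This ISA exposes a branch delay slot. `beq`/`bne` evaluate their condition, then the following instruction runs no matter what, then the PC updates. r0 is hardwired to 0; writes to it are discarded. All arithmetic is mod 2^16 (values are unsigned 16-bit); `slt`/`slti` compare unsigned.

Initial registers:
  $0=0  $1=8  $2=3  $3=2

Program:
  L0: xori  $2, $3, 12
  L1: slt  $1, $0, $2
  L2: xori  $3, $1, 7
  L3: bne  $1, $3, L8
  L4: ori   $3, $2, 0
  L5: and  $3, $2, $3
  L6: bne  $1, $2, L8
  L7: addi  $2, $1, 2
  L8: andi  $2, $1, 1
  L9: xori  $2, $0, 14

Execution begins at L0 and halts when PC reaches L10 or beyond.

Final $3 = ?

14

  step pc=0: xori  $2, $3, 12  regs=(0,8,14,2)
  step pc=1: slt  $1, $0, $2  regs=(0,1,14,2)
  step pc=2: xori  $3, $1, 7  regs=(0,1,14,6)
  step pc=3: bne  $1, $3, L8  cond=T  regs=(0,1,14,6)
  step pc=4: ori   $3, $2, 0  regs=(0,1,14,14)
  step pc=8: andi  $2, $1, 1  regs=(0,1,1,14)
  step pc=9: xori  $2, $0, 14  regs=(0,1,14,14)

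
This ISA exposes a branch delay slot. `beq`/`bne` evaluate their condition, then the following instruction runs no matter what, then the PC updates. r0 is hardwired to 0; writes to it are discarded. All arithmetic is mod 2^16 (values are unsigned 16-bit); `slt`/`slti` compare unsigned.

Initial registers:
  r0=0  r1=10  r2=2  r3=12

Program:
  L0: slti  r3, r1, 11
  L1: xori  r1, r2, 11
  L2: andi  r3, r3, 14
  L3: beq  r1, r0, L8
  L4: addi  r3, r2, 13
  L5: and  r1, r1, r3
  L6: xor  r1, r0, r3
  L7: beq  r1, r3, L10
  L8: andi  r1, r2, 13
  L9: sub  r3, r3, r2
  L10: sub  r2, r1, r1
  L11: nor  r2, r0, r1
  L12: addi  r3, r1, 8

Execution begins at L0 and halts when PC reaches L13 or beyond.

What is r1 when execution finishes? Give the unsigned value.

[0] slti  r3, r1, 11  →  {r0:0, r1:10, r2:2, r3:1}
[1] xori  r1, r2, 11  →  {r0:0, r1:9, r2:2, r3:1}
[2] andi  r3, r3, 14  →  {r0:0, r1:9, r2:2, r3:0}
[3] beq  r1, r0, L8  →  {r0:0, r1:9, r2:2, r3:0}  ⟨branch fallthrough⟩
[4] addi  r3, r2, 13  →  {r0:0, r1:9, r2:2, r3:15}
[5] and  r1, r1, r3  →  {r0:0, r1:9, r2:2, r3:15}
[6] xor  r1, r0, r3  →  {r0:0, r1:15, r2:2, r3:15}
[7] beq  r1, r3, L10  →  {r0:0, r1:15, r2:2, r3:15}  ⟨branch taken⟩
[8] andi  r1, r2, 13  →  {r0:0, r1:0, r2:2, r3:15}
[10] sub  r2, r1, r1  →  {r0:0, r1:0, r2:0, r3:15}
[11] nor  r2, r0, r1  →  {r0:0, r1:0, r2:65535, r3:15}
[12] addi  r3, r1, 8  →  {r0:0, r1:0, r2:65535, r3:8}

0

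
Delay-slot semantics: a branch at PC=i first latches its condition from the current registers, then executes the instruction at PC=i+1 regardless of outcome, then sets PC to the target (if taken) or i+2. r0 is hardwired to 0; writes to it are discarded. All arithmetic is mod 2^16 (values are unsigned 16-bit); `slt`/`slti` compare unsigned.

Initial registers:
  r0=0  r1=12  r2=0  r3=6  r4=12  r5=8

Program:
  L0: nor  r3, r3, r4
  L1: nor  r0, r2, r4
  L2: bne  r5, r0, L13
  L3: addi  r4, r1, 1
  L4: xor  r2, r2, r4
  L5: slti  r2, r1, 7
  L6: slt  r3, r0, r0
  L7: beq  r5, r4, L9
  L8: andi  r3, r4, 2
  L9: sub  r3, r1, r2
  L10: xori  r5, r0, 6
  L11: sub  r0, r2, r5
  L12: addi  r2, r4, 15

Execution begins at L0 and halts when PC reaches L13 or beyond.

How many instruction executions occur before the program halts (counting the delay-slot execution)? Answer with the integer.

4

PC=0  nor  r3, r3, r4        | r0=0 r1=12 r2=0 r3=65521 r4=12 r5=8
PC=1  nor  r0, r2, r4        | r0=0 r1=12 r2=0 r3=65521 r4=12 r5=8
PC=2  bne  r5, r0, L13       | r0=0 r1=12 r2=0 r3=65521 r4=12 r5=8  [TAKEN]
PC=3  addi  r4, r1, 1        | r0=0 r1=12 r2=0 r3=65521 r4=13 r5=8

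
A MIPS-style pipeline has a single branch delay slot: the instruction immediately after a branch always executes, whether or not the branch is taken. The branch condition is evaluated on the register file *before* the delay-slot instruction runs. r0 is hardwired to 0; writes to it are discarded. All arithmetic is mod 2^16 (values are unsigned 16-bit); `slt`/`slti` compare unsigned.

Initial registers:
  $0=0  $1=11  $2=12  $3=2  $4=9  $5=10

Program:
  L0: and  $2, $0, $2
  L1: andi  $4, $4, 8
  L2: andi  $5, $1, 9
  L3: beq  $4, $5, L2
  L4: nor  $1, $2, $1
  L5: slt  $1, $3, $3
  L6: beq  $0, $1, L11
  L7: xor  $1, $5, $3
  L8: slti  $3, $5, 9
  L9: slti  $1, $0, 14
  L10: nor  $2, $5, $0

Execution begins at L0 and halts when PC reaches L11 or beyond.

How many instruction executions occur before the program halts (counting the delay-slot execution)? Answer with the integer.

8

PC=0  and  $2, $0, $2        | $0=0 $1=11 $2=0 $3=2 $4=9 $5=10
PC=1  andi  $4, $4, 8        | $0=0 $1=11 $2=0 $3=2 $4=8 $5=10
PC=2  andi  $5, $1, 9        | $0=0 $1=11 $2=0 $3=2 $4=8 $5=9
PC=3  beq  $4, $5, L2        | $0=0 $1=11 $2=0 $3=2 $4=8 $5=9  [not taken]
PC=4  nor  $1, $2, $1        | $0=0 $1=65524 $2=0 $3=2 $4=8 $5=9
PC=5  slt  $1, $3, $3        | $0=0 $1=0 $2=0 $3=2 $4=8 $5=9
PC=6  beq  $0, $1, L11       | $0=0 $1=0 $2=0 $3=2 $4=8 $5=9  [TAKEN]
PC=7  xor  $1, $5, $3        | $0=0 $1=11 $2=0 $3=2 $4=8 $5=9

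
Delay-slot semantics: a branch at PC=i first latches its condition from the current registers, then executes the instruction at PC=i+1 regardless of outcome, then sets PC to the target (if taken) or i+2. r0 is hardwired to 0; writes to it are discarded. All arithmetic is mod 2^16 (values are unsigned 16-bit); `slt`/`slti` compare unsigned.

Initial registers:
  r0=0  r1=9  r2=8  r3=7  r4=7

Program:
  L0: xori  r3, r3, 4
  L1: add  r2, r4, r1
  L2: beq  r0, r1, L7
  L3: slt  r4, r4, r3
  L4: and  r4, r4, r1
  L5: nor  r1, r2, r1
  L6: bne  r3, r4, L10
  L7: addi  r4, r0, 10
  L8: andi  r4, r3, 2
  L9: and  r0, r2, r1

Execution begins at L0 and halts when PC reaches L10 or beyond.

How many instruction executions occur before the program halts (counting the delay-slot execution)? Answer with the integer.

8

#0 xori  r3, r3, 4 ; 0/9/8/3/7
#1 add  r2, r4, r1 ; 0/9/16/3/7
#2 beq  r0, r1, L7 ; 0/9/16/3/7 ; →fallthru
#3 slt  r4, r4, r3 ; 0/9/16/3/0
#4 and  r4, r4, r1 ; 0/9/16/3/0
#5 nor  r1, r2, r1 ; 0/65510/16/3/0
#6 bne  r3, r4, L10 ; 0/65510/16/3/0 ; →target
#7 addi  r4, r0, 10 ; 0/65510/16/3/10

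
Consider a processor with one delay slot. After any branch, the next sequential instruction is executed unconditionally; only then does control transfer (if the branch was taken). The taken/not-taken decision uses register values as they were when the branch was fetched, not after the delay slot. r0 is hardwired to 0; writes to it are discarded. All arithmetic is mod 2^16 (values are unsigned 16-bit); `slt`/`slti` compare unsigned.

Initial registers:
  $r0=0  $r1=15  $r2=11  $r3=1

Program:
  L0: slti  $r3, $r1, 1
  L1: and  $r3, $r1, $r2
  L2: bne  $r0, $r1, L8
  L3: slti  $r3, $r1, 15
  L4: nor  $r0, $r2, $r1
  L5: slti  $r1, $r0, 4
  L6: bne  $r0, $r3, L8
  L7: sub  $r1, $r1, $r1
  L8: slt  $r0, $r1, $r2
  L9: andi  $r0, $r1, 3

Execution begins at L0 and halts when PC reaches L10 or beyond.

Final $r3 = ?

  step pc=0: slti  $r3, $r1, 1  regs=(0,15,11,0)
  step pc=1: and  $r3, $r1, $r2  regs=(0,15,11,11)
  step pc=2: bne  $r0, $r1, L8  cond=T  regs=(0,15,11,11)
  step pc=3: slti  $r3, $r1, 15  regs=(0,15,11,0)
  step pc=8: slt  $r0, $r1, $r2  regs=(0,15,11,0)
  step pc=9: andi  $r0, $r1, 3  regs=(0,15,11,0)

0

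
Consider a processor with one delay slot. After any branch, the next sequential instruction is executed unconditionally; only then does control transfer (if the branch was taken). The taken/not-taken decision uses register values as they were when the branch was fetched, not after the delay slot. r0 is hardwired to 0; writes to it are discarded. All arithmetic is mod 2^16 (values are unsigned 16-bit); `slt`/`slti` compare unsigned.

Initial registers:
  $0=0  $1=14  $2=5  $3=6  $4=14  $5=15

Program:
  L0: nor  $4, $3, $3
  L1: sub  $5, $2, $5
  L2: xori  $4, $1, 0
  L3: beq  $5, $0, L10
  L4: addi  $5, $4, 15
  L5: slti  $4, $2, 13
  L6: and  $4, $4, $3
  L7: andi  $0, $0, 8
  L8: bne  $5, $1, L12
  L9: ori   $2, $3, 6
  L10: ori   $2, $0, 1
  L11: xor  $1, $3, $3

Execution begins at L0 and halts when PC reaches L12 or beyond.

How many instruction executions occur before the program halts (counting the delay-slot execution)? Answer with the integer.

10

PC=0  nor  $4, $3, $3        | $0=0 $1=14 $2=5 $3=6 $4=65529 $5=15
PC=1  sub  $5, $2, $5        | $0=0 $1=14 $2=5 $3=6 $4=65529 $5=65526
PC=2  xori  $4, $1, 0        | $0=0 $1=14 $2=5 $3=6 $4=14 $5=65526
PC=3  beq  $5, $0, L10       | $0=0 $1=14 $2=5 $3=6 $4=14 $5=65526  [not taken]
PC=4  addi  $5, $4, 15       | $0=0 $1=14 $2=5 $3=6 $4=14 $5=29
PC=5  slti  $4, $2, 13       | $0=0 $1=14 $2=5 $3=6 $4=1 $5=29
PC=6  and  $4, $4, $3        | $0=0 $1=14 $2=5 $3=6 $4=0 $5=29
PC=7  andi  $0, $0, 8        | $0=0 $1=14 $2=5 $3=6 $4=0 $5=29
PC=8  bne  $5, $1, L12       | $0=0 $1=14 $2=5 $3=6 $4=0 $5=29  [TAKEN]
PC=9  ori   $2, $3, 6        | $0=0 $1=14 $2=6 $3=6 $4=0 $5=29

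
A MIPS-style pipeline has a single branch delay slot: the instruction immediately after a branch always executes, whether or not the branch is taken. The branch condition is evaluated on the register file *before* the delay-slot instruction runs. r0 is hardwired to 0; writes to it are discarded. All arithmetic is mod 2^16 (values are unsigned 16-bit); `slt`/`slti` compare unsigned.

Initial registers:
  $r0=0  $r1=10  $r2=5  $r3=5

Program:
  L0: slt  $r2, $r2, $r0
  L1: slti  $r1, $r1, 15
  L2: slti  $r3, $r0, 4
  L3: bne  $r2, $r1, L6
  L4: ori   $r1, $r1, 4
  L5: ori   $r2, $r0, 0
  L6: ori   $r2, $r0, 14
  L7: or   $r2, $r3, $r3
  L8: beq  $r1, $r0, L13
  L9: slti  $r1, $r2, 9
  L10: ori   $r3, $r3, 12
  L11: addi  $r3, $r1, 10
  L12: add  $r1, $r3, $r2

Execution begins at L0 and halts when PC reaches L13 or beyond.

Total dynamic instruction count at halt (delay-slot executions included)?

#0 slt  $r2, $r2, $r0 ; 0/10/0/5
#1 slti  $r1, $r1, 15 ; 0/1/0/5
#2 slti  $r3, $r0, 4 ; 0/1/0/1
#3 bne  $r2, $r1, L6 ; 0/1/0/1 ; →target
#4 ori   $r1, $r1, 4 ; 0/5/0/1
#6 ori   $r2, $r0, 14 ; 0/5/14/1
#7 or   $r2, $r3, $r3 ; 0/5/1/1
#8 beq  $r1, $r0, L13 ; 0/5/1/1 ; →fallthru
#9 slti  $r1, $r2, 9 ; 0/1/1/1
#10 ori   $r3, $r3, 12 ; 0/1/1/13
#11 addi  $r3, $r1, 10 ; 0/1/1/11
#12 add  $r1, $r3, $r2 ; 0/12/1/11

12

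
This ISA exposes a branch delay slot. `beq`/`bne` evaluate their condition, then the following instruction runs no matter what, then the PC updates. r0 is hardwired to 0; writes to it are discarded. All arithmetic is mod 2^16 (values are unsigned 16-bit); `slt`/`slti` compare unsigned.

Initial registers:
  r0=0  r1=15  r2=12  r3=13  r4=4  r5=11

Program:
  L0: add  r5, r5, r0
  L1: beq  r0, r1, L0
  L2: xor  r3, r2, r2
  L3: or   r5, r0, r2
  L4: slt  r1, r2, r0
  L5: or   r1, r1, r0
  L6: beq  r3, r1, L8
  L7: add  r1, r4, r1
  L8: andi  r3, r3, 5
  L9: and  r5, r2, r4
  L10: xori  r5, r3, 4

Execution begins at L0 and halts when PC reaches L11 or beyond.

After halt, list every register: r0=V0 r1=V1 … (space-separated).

r0=0 r1=4 r2=12 r3=0 r4=4 r5=4

[0] add  r5, r5, r0  →  {r0:0, r1:15, r2:12, r3:13, r4:4, r5:11}
[1] beq  r0, r1, L0  →  {r0:0, r1:15, r2:12, r3:13, r4:4, r5:11}  ⟨branch fallthrough⟩
[2] xor  r3, r2, r2  →  {r0:0, r1:15, r2:12, r3:0, r4:4, r5:11}
[3] or   r5, r0, r2  →  {r0:0, r1:15, r2:12, r3:0, r4:4, r5:12}
[4] slt  r1, r2, r0  →  {r0:0, r1:0, r2:12, r3:0, r4:4, r5:12}
[5] or   r1, r1, r0  →  {r0:0, r1:0, r2:12, r3:0, r4:4, r5:12}
[6] beq  r3, r1, L8  →  {r0:0, r1:0, r2:12, r3:0, r4:4, r5:12}  ⟨branch taken⟩
[7] add  r1, r4, r1  →  {r0:0, r1:4, r2:12, r3:0, r4:4, r5:12}
[8] andi  r3, r3, 5  →  {r0:0, r1:4, r2:12, r3:0, r4:4, r5:12}
[9] and  r5, r2, r4  →  {r0:0, r1:4, r2:12, r3:0, r4:4, r5:4}
[10] xori  r5, r3, 4  →  {r0:0, r1:4, r2:12, r3:0, r4:4, r5:4}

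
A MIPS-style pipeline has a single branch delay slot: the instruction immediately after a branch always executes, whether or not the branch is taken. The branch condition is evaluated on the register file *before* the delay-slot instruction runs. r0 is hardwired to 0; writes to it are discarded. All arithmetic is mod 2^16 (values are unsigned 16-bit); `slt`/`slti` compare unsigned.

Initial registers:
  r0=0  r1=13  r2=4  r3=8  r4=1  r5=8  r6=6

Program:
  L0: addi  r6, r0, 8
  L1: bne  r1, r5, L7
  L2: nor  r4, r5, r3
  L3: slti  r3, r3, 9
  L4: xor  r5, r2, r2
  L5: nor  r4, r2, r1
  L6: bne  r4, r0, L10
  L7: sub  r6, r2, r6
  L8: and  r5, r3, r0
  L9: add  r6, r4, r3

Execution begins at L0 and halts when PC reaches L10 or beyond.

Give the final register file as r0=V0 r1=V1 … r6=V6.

  step pc=0: addi  r6, r0, 8  regs=(0,13,4,8,1,8,8)
  step pc=1: bne  r1, r5, L7  cond=T  regs=(0,13,4,8,1,8,8)
  step pc=2: nor  r4, r5, r3  regs=(0,13,4,8,65527,8,8)
  step pc=7: sub  r6, r2, r6  regs=(0,13,4,8,65527,8,65532)
  step pc=8: and  r5, r3, r0  regs=(0,13,4,8,65527,0,65532)
  step pc=9: add  r6, r4, r3  regs=(0,13,4,8,65527,0,65535)

r0=0 r1=13 r2=4 r3=8 r4=65527 r5=0 r6=65535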